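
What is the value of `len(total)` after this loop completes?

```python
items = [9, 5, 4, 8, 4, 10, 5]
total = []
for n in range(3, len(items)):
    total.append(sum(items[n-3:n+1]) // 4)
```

Number of 4-element averages
`total` takes the values: [] → [6] → [6, 5] → [6, 5, 6] → [6, 5, 6, 6]
So `len(total)` = 4

Answer: 4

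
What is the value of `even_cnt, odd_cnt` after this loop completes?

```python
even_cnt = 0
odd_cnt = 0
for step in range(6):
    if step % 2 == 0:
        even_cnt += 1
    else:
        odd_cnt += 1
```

Count evens and odds in range(6)
`even_cnt, odd_cnt` takes the values: (0, 0) → (1, 0) → (1, 1) → (2, 1) → (2, 2) → (3, 2) → (3, 3)

Answer: 3, 3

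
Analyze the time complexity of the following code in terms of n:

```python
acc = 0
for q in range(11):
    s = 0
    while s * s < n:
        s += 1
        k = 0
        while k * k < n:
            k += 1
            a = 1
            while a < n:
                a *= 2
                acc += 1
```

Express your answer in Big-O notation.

Each loop level contributes: 1 × √n × √n × log n. Multiplying the contributions gives O(n log n).

Answer: O(n log n)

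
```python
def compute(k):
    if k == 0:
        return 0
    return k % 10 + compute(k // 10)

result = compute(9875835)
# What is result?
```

Sum of digits of 9875835: 5 + 3 + 8 + 5 + 7 + 8 + 9 = 45

Answer: 45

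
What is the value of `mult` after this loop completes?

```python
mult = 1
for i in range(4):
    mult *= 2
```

2^4 = 16
`mult` takes the values: 1 → 2 → 4 → 8 → 16

Answer: 16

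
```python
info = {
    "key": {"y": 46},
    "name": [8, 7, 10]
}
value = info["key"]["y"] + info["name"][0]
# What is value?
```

Trace:
`info = { ...` → info = {'key': {'y': 46}, 'name': [8, 7, 10]}
`value = info["key"]["y"] + info["name"][0]` → value = 54
So value = 54

Answer: 54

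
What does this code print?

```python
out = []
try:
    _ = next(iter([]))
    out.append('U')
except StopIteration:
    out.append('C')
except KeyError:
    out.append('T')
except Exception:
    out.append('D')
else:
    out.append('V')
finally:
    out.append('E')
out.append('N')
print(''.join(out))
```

Execution trace: 'C' (except StopIteration) → 'E' (finally) → 'N' (after the try/except). Output: CEN

Answer: CEN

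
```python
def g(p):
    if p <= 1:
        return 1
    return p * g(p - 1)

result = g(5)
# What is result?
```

g(5) = 5 * 4 * 3 * 2 * 1 = 120

Answer: 120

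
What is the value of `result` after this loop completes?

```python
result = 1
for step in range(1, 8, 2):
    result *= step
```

Product of 1, 3, 5, ... up to 7
`result` takes the values: 1 → 3 → 15 → 105

Answer: 105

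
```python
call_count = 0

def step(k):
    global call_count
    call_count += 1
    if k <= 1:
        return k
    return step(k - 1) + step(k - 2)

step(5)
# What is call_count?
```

Calls(k) = 1 + Calls(k-1) + Calls(k-2); Calls(0)=Calls(1)=1. For k=5 this gives 15.

Answer: 15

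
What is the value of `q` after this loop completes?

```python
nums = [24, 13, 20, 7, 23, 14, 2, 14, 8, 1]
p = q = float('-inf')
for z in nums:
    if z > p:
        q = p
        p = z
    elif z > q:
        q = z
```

Second largest (with repeats) in [24, 13, 20, 7, 23, 14, 2, 14, 8, 1]
`q` takes the values: -inf → 13 → 20 → 23

Answer: 23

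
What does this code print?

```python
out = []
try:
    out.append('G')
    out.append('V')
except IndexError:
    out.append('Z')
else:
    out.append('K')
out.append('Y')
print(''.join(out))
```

Execution trace: 'G' (try body) → 'V' (try body, no exception) → 'K' (else) → 'Y' (after the try/except). Output: GVKY

Answer: GVKY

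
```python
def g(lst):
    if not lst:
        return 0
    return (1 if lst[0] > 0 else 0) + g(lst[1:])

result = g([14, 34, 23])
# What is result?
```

Count of positive elements in [14, 34, 23] = 3

Answer: 3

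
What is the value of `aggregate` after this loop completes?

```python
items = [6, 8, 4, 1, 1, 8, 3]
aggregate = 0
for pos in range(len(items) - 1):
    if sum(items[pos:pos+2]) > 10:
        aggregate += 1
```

Count windows with sum > 10
`aggregate` takes the values: 0 → 1 → 2 → 3

Answer: 3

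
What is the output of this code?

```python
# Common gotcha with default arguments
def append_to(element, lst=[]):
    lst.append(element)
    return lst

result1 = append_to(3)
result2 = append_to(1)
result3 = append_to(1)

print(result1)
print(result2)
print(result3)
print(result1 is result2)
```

Key concept: mutable default argument gotcha.
Step by step:
`result1 = append_to(3)` → result1 = [3]
`result2 = append_to(1)` → result1 = [3, 1] (same object as result2); result2 = [3, 1] (same object as result1)
`result3 = append_to(1)` → result1 = [3, 1, 1] (same object as result2, result3); result2 = [3, 1, 1] (same object as result1, result3); result3 = [3, 1, 1] (same object as result1, result2)
`print(result1)` → prints [3, 1, 1]
`print(result2)` → prints [3, 1, 1]
`print(result3)` → prints [3, 1, 1]
`print(result1 is result2)` → prints True

Answer:
[3, 1, 1]
[3, 1, 1]
[3, 1, 1]
True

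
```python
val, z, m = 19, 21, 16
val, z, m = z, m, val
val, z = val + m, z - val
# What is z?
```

Trace:
`val, z, m = 19, 21, 16` → val = 19; z = 21; m = 16
`val, z, m = z, m, val` → val = 21; z = 16; m = 19
`val, z = val + m, z - val` → val = 40; z = -5
So z = -5

Answer: -5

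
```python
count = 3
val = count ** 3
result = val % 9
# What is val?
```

Trace:
`count = 3` → count = 3
`val = count ** 3` → val = 27
`result = val % 9` → result = 0
So val = 27

Answer: 27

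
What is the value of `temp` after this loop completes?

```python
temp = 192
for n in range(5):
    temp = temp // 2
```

Halve 5 times: 192 // 2^5 = 6
`temp` takes the values: 192 → 96 → 48 → 24 → 12 → 6

Answer: 6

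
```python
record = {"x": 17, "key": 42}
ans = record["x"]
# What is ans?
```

Trace:
`record = {"x": 17, "key": 42}` → record = {'x': 17, 'key': 42}
`ans = record["x"]` → ans = 17
So ans = 17

Answer: 17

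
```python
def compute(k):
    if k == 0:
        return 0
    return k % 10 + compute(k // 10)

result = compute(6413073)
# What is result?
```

Sum of digits of 6413073: 3 + 7 + 0 + 3 + 1 + 4 + 6 = 24

Answer: 24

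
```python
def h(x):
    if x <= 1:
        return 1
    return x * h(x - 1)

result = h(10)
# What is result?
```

h(10) = 10 * 9 * 8 * 7 * 6 * 5 * 4 * 3 * 2 * 1 = 3628800

Answer: 3628800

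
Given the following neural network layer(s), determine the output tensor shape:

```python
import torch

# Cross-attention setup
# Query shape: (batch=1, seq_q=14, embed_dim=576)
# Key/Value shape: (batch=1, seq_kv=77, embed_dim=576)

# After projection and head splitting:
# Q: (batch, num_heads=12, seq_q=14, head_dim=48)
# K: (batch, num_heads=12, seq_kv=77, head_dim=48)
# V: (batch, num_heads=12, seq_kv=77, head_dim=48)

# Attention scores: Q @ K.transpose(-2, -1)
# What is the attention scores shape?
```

Input: (1, 14, 576) -> Output: (1, 12, 14, 77)

Answer: (1, 12, 14, 77)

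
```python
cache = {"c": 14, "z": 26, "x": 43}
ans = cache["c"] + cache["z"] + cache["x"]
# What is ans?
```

Trace:
`cache = {"c": 14, "z": 26, "x": 43}` → cache = {'c': 14, 'z': 26, 'x': 43}
`ans = cache["c"] + cache["z"] + cache["x"]` → ans = 83
So ans = 83

Answer: 83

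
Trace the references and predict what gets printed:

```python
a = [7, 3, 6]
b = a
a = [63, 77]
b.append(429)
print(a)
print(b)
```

Key concept: rebinding vs mutation: a is rebound to a new list, b still points at the original.
Step by step:
`a = [7, 3, 6]` → a = [7, 3, 6]
`b = a` → b = [7, 3, 6] (same object as a)
`a = [63, 77]` → a = [63, 77]
`b.append(429)` → b = [7, 3, 6, 429]
`print(a)` → prints [63, 77]
`print(b)` → prints [7, 3, 6, 429]

Answer:
[63, 77]
[7, 3, 6, 429]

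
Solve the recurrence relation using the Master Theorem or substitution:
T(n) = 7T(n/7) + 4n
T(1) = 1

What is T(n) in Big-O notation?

By Master Theorem: a=7, b=7, f(n)=4n. Since log_7(7) = 1 and f(n) = Θ(n^1), Case 2 applies. T(n) = O(n log n).

Answer: O(n log n)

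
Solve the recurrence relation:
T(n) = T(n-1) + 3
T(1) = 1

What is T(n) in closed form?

Unrolling: T(n) = T(1) + 3·(n-1) = 1 + 3(n-1) = 3n - 2.

Answer: T(n) = 3n - 2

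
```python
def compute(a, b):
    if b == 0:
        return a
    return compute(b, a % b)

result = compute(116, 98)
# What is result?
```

compute(116, 98) -> compute(98, 18) -> compute(18, 8) -> compute(8, 2) -> compute(2, 0) -> 2

Answer: 2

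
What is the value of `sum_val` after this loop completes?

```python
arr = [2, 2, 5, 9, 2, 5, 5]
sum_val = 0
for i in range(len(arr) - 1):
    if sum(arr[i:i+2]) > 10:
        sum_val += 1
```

Count windows with sum > 10
`sum_val` takes the values: 0 → 1 → 2

Answer: 2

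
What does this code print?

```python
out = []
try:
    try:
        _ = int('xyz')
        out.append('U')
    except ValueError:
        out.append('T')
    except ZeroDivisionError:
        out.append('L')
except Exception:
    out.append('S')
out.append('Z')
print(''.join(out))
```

Execution trace: 'T' (inner except ValueError) → 'Z' (after the try/except). Output: TZ

Answer: TZ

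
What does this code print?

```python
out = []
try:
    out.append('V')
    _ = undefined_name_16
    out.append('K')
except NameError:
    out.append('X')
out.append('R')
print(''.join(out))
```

Execution trace: 'V' (try body) → 'X' (except NameError) → 'R' (after the try/except). Output: VXR

Answer: VXR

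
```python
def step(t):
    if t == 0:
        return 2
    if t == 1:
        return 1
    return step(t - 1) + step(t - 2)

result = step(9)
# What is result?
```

Build up from base cases: step(0)=2, step(1)=1, step(2)=3, step(3)=4, step(4)=7, step(5)=11, step(6)=18, ..., step(9)=76

Answer: 76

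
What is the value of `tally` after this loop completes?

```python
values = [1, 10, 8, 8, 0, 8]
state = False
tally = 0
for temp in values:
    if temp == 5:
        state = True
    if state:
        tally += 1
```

Count elements after first 5 in [1, 10, 8, 8, 0, 8]
`tally` takes the values: 0

Answer: 0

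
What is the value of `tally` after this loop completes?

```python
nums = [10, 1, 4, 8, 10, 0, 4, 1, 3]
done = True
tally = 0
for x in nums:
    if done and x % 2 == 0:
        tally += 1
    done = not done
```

Count even values at even positions
`tally` takes the values: 0 → 1 → 2 → 3 → 4

Answer: 4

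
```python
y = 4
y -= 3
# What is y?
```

Trace:
`y = 4` → y = 4
`y -= 3` → y = 1
So y = 1

Answer: 1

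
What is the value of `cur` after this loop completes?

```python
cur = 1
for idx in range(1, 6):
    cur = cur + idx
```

Start at 1, add 1 through 5
`cur` takes the values: 1 → 2 → 4 → 7 → 11 → 16

Answer: 16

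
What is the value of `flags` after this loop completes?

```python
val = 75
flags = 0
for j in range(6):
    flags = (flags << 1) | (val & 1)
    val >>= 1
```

Reverse lowest 6 bits of 75
`flags` takes the values: 0 → 1 → 3 → 6 → 13 → 26 → 52

Answer: 52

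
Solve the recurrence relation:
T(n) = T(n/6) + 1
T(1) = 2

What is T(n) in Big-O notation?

Each step divides n by 6 and adds 1. After log_6(n) steps we reach T(1)=2. So T(n) = 1·log_6(n) + 2 = O(log n).

Answer: O(log n)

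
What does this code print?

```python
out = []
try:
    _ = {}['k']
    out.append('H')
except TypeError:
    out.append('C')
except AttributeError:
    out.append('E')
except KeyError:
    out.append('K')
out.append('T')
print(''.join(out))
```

Execution trace: 'K' (except KeyError) → 'T' (after the try/except). Output: KT

Answer: KT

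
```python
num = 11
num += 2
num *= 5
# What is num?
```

Trace:
`num = 11` → num = 11
`num += 2` → num = 13
`num *= 5` → num = 65
So num = 65

Answer: 65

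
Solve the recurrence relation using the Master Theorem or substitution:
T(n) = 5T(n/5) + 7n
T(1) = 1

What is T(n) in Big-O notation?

By Master Theorem: a=5, b=5, f(n)=7n. Since log_5(5) = 1 and f(n) = Θ(n^1), Case 2 applies. T(n) = O(n log n).

Answer: O(n log n)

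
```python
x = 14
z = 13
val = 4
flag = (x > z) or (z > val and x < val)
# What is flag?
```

Trace:
`x = 14` → x = 14
`z = 13` → z = 13
`val = 4` → val = 4
`flag = (x > z) or (z > val and x < val)` → flag = True
So flag = True

Answer: True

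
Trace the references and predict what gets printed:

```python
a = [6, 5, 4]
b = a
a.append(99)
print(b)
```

Key concept: basic list aliasing.
Step by step:
`a = [6, 5, 4]` → a = [6, 5, 4]
`b = a` → b = [6, 5, 4] (same object as a)
`a.append(99)` → a = [6, 5, 4, 99] (same object as b); b = [6, 5, 4, 99] (same object as a)
`print(b)` → prints [6, 5, 4, 99]

Answer: [6, 5, 4, 99]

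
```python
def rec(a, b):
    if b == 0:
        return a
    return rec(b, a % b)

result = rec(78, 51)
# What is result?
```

rec(78, 51) -> rec(51, 27) -> rec(27, 24) -> rec(24, 3) -> rec(3, 0) -> 3

Answer: 3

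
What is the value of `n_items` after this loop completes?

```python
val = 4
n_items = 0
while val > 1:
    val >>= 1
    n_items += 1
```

Count right shifts until 1
`n_items` takes the values: 0 → 1 → 2

Answer: 2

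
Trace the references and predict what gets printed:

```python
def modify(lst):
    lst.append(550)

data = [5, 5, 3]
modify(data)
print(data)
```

Key concept: function modifies passed list.
Step by step:
`data = [5, 5, 3]` → data = [5, 5, 3]
`modify(data)` → data = [5, 5, 3, 550]
`print(data)` → prints [5, 5, 3, 550]

Answer: [5, 5, 3, 550]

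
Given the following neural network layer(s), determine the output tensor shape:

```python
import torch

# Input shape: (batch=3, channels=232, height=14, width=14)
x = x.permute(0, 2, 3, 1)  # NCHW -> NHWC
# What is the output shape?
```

Input: (3, 232, 14, 14) -> Output: (3, 14, 14, 232)

Answer: (3, 14, 14, 232)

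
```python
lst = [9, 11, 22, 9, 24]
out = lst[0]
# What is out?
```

Trace:
`lst = [9, 11, 22, 9, 24]` → lst = [9, 11, 22, 9, 24]
`out = lst[0]` → out = 9
So out = 9

Answer: 9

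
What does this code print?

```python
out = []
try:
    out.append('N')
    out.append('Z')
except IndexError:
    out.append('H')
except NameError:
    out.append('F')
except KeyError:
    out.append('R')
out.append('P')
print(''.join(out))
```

Execution trace: 'N' (try body) → 'Z' (try body, no exception) → 'P' (after the try/except). Output: NZP

Answer: NZP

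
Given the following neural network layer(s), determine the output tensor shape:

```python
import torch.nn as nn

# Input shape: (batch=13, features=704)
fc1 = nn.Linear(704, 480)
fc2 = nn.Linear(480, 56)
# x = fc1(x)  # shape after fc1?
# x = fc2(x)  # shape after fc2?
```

Input: (13, 704) -> after fc1: (13, 480) -> Output: (13, 56)

Answer: (13, 56)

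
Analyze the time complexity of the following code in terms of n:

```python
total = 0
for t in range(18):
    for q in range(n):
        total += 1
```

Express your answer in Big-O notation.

Each loop level contributes: 1 × n. Multiplying the contributions gives O(n).

Answer: O(n)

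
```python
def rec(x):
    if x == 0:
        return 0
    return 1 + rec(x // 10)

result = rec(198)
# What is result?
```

Count of digits of 198: 3

Answer: 3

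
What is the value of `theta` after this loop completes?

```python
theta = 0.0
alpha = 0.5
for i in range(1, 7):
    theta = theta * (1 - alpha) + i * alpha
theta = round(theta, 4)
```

Moving average with lr=0.5
`theta` takes the values: 0.0 → 0.5 → 1.25 → 2.125 → 3.0625 → 4.03125 → 5.015625 → 5.0156

Answer: 5.0156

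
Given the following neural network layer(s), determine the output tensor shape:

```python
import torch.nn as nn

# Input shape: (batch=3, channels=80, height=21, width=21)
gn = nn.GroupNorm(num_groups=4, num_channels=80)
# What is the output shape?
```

Input: (3, 80, 21, 21) -> Output: (3, 80, 21, 21)

Answer: (3, 80, 21, 21)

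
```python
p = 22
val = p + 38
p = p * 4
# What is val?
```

Trace:
`p = 22` → p = 22
`val = p + 38` → val = 60
`p = p * 4` → p = 88
So val = 60

Answer: 60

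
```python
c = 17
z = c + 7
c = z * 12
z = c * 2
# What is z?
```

Trace:
`c = 17` → c = 17
`z = c + 7` → z = 24
`c = z * 12` → c = 288
`z = c * 2` → z = 576
So z = 576

Answer: 576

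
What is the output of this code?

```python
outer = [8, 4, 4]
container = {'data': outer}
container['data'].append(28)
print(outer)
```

Key concept: dict holds reference to list.
Step by step:
`outer = [8, 4, 4]` → outer = [8, 4, 4]
`container = {'data': outer}` → container = {'data': [8, 4, 4]}
`container['data'].append(28)` → outer = [8, 4, 4, 28]; container = {'data': [8, 4, 4, 28]}
`print(outer)` → prints [8, 4, 4, 28]

Answer: [8, 4, 4, 28]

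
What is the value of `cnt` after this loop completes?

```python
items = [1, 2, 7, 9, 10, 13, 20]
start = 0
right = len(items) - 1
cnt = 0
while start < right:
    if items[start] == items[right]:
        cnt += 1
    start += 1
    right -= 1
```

Count matching pairs from ends
`cnt` takes the values: 0

Answer: 0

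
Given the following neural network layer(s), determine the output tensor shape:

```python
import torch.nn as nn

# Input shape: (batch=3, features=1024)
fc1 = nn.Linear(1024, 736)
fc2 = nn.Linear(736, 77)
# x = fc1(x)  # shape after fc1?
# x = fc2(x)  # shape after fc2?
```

Input: (3, 1024) -> after fc1: (3, 736) -> Output: (3, 77)

Answer: (3, 77)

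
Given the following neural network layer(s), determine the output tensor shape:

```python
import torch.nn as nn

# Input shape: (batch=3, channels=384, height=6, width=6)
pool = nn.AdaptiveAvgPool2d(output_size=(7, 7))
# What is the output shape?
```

Input: (3, 384, 6, 6) -> Output: (3, 384, 7, 7)

Answer: (3, 384, 7, 7)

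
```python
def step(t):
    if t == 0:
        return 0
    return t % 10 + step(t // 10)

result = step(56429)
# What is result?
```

Sum of digits of 56429: 9 + 2 + 4 + 6 + 5 = 26

Answer: 26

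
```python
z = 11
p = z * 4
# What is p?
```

Trace:
`z = 11` → z = 11
`p = z * 4` → p = 44
So p = 44

Answer: 44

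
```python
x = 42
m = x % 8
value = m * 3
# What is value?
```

Trace:
`x = 42` → x = 42
`m = x % 8` → m = 2
`value = m * 3` → value = 6
So value = 6

Answer: 6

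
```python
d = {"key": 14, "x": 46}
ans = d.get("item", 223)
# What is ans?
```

Trace:
`d = {"key": 14, "x": 46}` → d = {'key': 14, 'x': 46}
`ans = d.get("item", 223)` → ans = 223
So ans = 223

Answer: 223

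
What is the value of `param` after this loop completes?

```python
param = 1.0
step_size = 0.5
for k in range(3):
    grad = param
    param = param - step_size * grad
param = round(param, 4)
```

Gradient descent: w = 1.0 * (1 - 0.5)^3
`param` takes the values: 1.0 → 0.5 → 0.25 → 0.125

Answer: 0.125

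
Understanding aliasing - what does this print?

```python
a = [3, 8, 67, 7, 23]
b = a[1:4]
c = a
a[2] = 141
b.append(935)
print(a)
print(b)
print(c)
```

Key concept: slice vs alias.
Step by step:
`a = [3, 8, 67, 7, 23]` → a = [3, 8, 67, 7, 23]
`b = a[1:4]` → b = [8, 67, 7]
`c = a` → c = [3, 8, 67, 7, 23] (same object as a)
`a[2] = 141` → a = [3, 8, 141, 7, 23] (same object as c); c = [3, 8, 141, 7, 23] (same object as a)
`b.append(935)` → b = [8, 67, 7, 935]
`print(a)` → prints [3, 8, 141, 7, 23]
`print(b)` → prints [8, 67, 7, 935]
`print(c)` → prints [3, 8, 141, 7, 23]

Answer:
[3, 8, 141, 7, 23]
[8, 67, 7, 935]
[3, 8, 141, 7, 23]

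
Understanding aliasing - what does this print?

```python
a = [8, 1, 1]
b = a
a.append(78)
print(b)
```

Key concept: basic list aliasing.
Step by step:
`a = [8, 1, 1]` → a = [8, 1, 1]
`b = a` → b = [8, 1, 1] (same object as a)
`a.append(78)` → a = [8, 1, 1, 78] (same object as b); b = [8, 1, 1, 78] (same object as a)
`print(b)` → prints [8, 1, 1, 78]

Answer: [8, 1, 1, 78]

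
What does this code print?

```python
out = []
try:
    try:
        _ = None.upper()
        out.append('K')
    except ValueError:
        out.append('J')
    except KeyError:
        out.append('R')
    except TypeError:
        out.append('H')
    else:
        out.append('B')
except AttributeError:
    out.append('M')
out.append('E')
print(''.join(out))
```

Execution trace: 'M' (outer except AttributeError) → 'E' (after the try/except). Output: ME

Answer: ME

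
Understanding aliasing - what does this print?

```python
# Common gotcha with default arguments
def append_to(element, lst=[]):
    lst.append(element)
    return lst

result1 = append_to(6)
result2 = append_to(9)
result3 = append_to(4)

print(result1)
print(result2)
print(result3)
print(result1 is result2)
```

Key concept: mutable default argument gotcha.
Step by step:
`result1 = append_to(6)` → result1 = [6]
`result2 = append_to(9)` → result1 = [6, 9] (same object as result2); result2 = [6, 9] (same object as result1)
`result3 = append_to(4)` → result1 = [6, 9, 4] (same object as result2, result3); result2 = [6, 9, 4] (same object as result1, result3); result3 = [6, 9, 4] (same object as result1, result2)
`print(result1)` → prints [6, 9, 4]
`print(result2)` → prints [6, 9, 4]
`print(result3)` → prints [6, 9, 4]
`print(result1 is result2)` → prints True

Answer:
[6, 9, 4]
[6, 9, 4]
[6, 9, 4]
True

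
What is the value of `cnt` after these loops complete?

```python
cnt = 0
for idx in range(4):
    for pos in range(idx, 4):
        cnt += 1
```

Upper triangle: 4 + 3 + ... + 1
`cnt` takes the values: 0 → 1 → 2 → 3 → 4 → 5 → 6 → 7 → 8 → 9 → 10

Answer: 10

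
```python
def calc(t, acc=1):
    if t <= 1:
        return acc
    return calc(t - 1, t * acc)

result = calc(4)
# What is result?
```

Accumulator trace (n, acc): (4, 1) -> (3, 4) -> (2, 12) -> (1, 24) -> return 24

Answer: 24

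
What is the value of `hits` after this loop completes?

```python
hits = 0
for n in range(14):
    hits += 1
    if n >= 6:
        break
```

Loop breaks when n reaches 6, hits is 7
`hits` takes the values: 0 → 1 → 2 → 3 → 4 → 5 → 6 → 7

Answer: 7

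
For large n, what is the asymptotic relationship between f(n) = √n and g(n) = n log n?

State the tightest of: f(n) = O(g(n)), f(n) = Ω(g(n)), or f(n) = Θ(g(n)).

√n vs n log n: f(n) = O(g(n)) but not Ω(g(n)) — n log n grows strictly faster than √n.

Answer: f(n) = O(g(n)) but not Ω(g(n)) — n log n grows strictly faster than √n.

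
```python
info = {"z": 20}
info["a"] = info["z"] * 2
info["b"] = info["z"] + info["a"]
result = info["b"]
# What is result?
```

Trace:
`info = {"z": 20}` → info = {'z': 20}
`info["a"] = info["z"] * 2` → info = {'z': 20, 'a': 40}
`info["b"] = info["z"] + info["a"]` → info = {'z': 20, 'a': 40, 'b': 60}
`result = info["b"]` → result = 60
So result = 60

Answer: 60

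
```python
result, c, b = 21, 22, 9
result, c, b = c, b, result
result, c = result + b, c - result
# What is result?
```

Trace:
`result, c, b = 21, 22, 9` → result = 21; c = 22; b = 9
`result, c, b = c, b, result` → result = 22; c = 9; b = 21
`result, c = result + b, c - result` → result = 43; c = -13
So result = 43

Answer: 43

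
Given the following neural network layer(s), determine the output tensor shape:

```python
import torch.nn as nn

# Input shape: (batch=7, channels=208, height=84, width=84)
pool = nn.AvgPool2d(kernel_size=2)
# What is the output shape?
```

Input: (7, 208, 84, 84) -> Output: (7, 208, 42, 42)

Answer: (7, 208, 42, 42)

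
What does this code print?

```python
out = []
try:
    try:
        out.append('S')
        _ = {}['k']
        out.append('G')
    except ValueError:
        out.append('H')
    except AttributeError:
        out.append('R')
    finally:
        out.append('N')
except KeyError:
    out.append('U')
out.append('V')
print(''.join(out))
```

Execution trace: 'S' (try body) → 'N' (finally) → 'U' (outer except KeyError) → 'V' (after the try/except). Output: SNUV

Answer: SNUV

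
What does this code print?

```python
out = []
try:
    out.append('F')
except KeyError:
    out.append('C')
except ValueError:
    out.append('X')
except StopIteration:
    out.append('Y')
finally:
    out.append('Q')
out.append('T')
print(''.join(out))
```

Execution trace: 'F' (try body, no exception) → 'Q' (finally) → 'T' (after the try/except). Output: FQT

Answer: FQT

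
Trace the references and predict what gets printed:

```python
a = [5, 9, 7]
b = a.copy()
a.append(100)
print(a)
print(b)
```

Key concept: list.copy() creates independent copy.
Step by step:
`a = [5, 9, 7]` → a = [5, 9, 7]
`b = a.copy()` → b = [5, 9, 7]
`a.append(100)` → a = [5, 9, 7, 100]
`print(a)` → prints [5, 9, 7, 100]
`print(b)` → prints [5, 9, 7]

Answer:
[5, 9, 7, 100]
[5, 9, 7]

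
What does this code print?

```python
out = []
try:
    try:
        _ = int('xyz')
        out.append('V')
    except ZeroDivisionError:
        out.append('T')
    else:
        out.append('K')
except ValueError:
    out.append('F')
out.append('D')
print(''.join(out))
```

Execution trace: 'F' (outer except ValueError) → 'D' (after the try/except). Output: FD

Answer: FD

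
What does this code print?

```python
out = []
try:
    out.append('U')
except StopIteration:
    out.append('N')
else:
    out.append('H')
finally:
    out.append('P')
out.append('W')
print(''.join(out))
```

Execution trace: 'U' (try body, no exception) → 'H' (else) → 'P' (finally) → 'W' (after the try/except). Output: UHPW

Answer: UHPW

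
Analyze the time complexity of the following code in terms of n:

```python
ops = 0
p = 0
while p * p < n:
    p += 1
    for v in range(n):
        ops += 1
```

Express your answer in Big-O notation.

Each loop level contributes: √n × n. Multiplying the contributions gives O(n√n).

Answer: O(n√n)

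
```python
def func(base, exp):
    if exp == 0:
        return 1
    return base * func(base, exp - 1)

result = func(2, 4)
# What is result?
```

func(2, 4) = 2 * 2 * 2 * 2 = 16

Answer: 16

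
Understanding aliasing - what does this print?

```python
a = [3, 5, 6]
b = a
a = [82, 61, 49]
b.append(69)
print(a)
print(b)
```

Key concept: rebinding vs mutation: a is rebound to a new list, b still points at the original.
Step by step:
`a = [3, 5, 6]` → a = [3, 5, 6]
`b = a` → b = [3, 5, 6] (same object as a)
`a = [82, 61, 49]` → a = [82, 61, 49]
`b.append(69)` → b = [3, 5, 6, 69]
`print(a)` → prints [82, 61, 49]
`print(b)` → prints [3, 5, 6, 69]

Answer:
[82, 61, 49]
[3, 5, 6, 69]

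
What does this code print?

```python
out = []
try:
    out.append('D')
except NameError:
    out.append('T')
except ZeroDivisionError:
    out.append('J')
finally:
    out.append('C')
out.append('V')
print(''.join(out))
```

Execution trace: 'D' (try body, no exception) → 'C' (finally) → 'V' (after the try/except). Output: DCV

Answer: DCV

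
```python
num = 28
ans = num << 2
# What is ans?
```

Trace:
`num = 28` → num = 28
`ans = num << 2` → ans = 112
So ans = 112

Answer: 112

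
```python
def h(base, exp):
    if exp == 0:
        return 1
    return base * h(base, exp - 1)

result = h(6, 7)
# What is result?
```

h(6, 7) = 6 * 6 * 6 * 6 * 6 * 6 * 6 = 279936

Answer: 279936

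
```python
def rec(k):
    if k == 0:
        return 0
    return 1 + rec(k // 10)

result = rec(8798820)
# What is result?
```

Count of digits of 8798820: 7

Answer: 7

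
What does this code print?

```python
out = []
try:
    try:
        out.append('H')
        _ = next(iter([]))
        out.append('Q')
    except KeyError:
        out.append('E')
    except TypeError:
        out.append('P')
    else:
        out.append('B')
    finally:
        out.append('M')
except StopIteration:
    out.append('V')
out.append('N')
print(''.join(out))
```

Execution trace: 'H' (try body) → 'M' (finally) → 'V' (outer except StopIteration) → 'N' (after the try/except). Output: HMVN

Answer: HMVN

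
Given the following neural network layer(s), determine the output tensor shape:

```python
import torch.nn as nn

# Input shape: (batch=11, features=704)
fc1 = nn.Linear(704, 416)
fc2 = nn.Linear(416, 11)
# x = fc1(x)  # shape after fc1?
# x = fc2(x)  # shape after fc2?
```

Input: (11, 704) -> after fc1: (11, 416) -> Output: (11, 11)

Answer: (11, 11)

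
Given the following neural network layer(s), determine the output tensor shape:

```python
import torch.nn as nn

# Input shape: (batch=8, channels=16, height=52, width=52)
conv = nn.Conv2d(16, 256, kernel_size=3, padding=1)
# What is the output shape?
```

Input: (8, 16, 52, 52) -> Output: (8, 256, 52, 52)

Answer: (8, 256, 52, 52)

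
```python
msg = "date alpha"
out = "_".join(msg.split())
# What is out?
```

Trace:
`msg = "date alpha"` → msg = 'date alpha'
`out = "_".join(msg.split())` → out = 'date_alpha'
So out = 'date_alpha'

Answer: 'date_alpha'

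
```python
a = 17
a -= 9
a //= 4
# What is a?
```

Trace:
`a = 17` → a = 17
`a -= 9` → a = 8
`a //= 4` → a = 2
So a = 2

Answer: 2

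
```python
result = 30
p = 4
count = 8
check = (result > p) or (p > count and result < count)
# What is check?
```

Trace:
`result = 30` → result = 30
`p = 4` → p = 4
`count = 8` → count = 8
`check = (result > p) or (p > count and result < count)` → check = True
So check = True

Answer: True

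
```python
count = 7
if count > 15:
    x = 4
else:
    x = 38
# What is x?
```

Trace:
`count = 7` → count = 7
`if count > 15: ...` → count > 15 is False, take else branch → x = 38
So x = 38

Answer: 38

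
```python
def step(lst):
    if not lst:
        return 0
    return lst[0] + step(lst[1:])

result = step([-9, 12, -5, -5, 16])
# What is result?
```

(-9) + 12 + (-5) + (-5) + 16 + 0 = 9

Answer: 9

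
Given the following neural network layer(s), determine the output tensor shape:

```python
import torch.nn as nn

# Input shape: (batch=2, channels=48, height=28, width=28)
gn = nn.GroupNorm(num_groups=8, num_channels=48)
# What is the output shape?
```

Input: (2, 48, 28, 28) -> Output: (2, 48, 28, 28)

Answer: (2, 48, 28, 28)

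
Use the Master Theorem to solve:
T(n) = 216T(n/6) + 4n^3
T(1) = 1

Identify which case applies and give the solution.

a=216, b=6, f(n)=4n^3. log_6(216) = 3. Since c=3 = 3, Case 2 applies: T(n) = Θ(n^log_b(a) · log n) = O(n^3 log n).

Answer: O(n^3 log n) - Case 2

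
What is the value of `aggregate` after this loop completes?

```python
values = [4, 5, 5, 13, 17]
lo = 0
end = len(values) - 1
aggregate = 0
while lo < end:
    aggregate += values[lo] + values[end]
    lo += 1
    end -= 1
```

Sum of pairs from ends
`aggregate` takes the values: 0 → 21 → 39

Answer: 39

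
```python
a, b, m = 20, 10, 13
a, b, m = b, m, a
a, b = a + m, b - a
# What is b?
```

Trace:
`a, b, m = 20, 10, 13` → a = 20; b = 10; m = 13
`a, b, m = b, m, a` → a = 10; b = 13; m = 20
`a, b = a + m, b - a` → a = 30; b = 3
So b = 3

Answer: 3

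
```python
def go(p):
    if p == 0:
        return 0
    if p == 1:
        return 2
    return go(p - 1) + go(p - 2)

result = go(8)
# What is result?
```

Build up from base cases: go(0)=0, go(1)=2, go(2)=2, go(3)=4, go(4)=6, go(5)=10, go(6)=16, ..., go(8)=42

Answer: 42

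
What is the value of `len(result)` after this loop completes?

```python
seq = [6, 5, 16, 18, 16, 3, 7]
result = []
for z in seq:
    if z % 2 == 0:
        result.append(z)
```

Count even numbers in [6, 5, 16, 18, 16, 3, 7]
`result` takes the values: [] → [6] → [6, 16] → [6, 16, 18] → [6, 16, 18, 16]
So `len(result)` = 4

Answer: 4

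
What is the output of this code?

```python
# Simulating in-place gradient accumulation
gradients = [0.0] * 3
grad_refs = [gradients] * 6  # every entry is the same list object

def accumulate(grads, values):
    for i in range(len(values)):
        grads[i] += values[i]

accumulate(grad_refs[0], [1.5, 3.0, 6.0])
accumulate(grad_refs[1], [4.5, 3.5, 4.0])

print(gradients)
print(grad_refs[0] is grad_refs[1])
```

Key concept: gradient accumulation aliasing.
Step by step:
`gradients = [0.0] * 3` → gradients = [0.0, 0.0, 0.0]
`grad_refs = [gradients] * 6` → grad_refs = [[0.0, 0.0, 0.0], [0.0, 0.0, 0.0], [0.0, 0.0, 0.0], [0.0, 0.0, 0.0], [0.0, 0.0, 0.0], [0.0, 0.0, 0.0]]
`accumulate(grad_refs[0], [1.5, 3.0, 6.0])` → gradients = [1.5, 3.0, 6.0]; grad_refs = [[1.5, 3.0, 6.0], [1.5, 3.0, 6.0], [1.5, 3.0, 6.0], [1.5, 3.0, 6.0], [1.5, 3.0, 6.0], [1.5, 3.0, 6.0]]
`accumulate(grad_refs[1], [4.5, 3.5, 4.0])` → gradients = [6.0, 6.5, 10.0]; grad_refs = [[6.0, 6.5, 10.0], [6.0, 6.5, 10.0], [6.0, 6.5, 10.0], [6.0, 6.5, 10.0], [6.0, 6.5, 10.0], [6.0, 6.5, 10.0]]
`print(gradients)` → prints [6.0, 6.5, 10.0]
`print(grad_refs[0] is grad_refs[1])` → prints True

Answer:
[6.0, 6.5, 10.0]
True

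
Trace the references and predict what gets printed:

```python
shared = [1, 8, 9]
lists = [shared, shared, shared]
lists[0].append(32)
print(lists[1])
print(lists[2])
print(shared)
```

Key concept: list of same reference.
Step by step:
`shared = [1, 8, 9]` → shared = [1, 8, 9]
`lists = [shared, shared, shared]` → lists = [[1, 8, 9], [1, 8, 9], [1, 8, 9]]
`lists[0].append(32)` → shared = [1, 8, 9, 32]; lists = [[1, 8, 9, 32], [1, 8, 9, 32], [1, 8, 9, 32]]
`print(lists[1])` → prints [1, 8, 9, 32]
`print(lists[2])` → prints [1, 8, 9, 32]
`print(shared)` → prints [1, 8, 9, 32]

Answer:
[1, 8, 9, 32]
[1, 8, 9, 32]
[1, 8, 9, 32]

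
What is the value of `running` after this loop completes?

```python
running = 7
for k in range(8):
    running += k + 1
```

Start at 7, add 1 to 8 = 43
`running` takes the values: 7 → 8 → 10 → 13 → 17 → 22 → 28 → 35 → 43

Answer: 43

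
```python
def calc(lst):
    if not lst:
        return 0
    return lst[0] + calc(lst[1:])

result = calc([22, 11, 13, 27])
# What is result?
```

22 + 11 + 13 + 27 + 0 = 73

Answer: 73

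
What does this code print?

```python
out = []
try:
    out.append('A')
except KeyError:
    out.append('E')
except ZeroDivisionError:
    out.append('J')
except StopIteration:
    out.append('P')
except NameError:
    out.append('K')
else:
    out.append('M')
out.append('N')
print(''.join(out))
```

Execution trace: 'A' (try body, no exception) → 'M' (else) → 'N' (after the try/except). Output: AMN

Answer: AMN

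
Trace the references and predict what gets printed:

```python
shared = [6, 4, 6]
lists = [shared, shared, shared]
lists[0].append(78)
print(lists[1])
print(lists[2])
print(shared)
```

Key concept: list of same reference.
Step by step:
`shared = [6, 4, 6]` → shared = [6, 4, 6]
`lists = [shared, shared, shared]` → lists = [[6, 4, 6], [6, 4, 6], [6, 4, 6]]
`lists[0].append(78)` → shared = [6, 4, 6, 78]; lists = [[6, 4, 6, 78], [6, 4, 6, 78], [6, 4, 6, 78]]
`print(lists[1])` → prints [6, 4, 6, 78]
`print(lists[2])` → prints [6, 4, 6, 78]
`print(shared)` → prints [6, 4, 6, 78]

Answer:
[6, 4, 6, 78]
[6, 4, 6, 78]
[6, 4, 6, 78]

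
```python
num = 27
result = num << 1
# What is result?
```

Trace:
`num = 27` → num = 27
`result = num << 1` → result = 54
So result = 54

Answer: 54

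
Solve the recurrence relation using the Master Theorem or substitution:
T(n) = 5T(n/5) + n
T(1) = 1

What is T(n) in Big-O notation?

By Master Theorem: a=5, b=5, f(n)=n. Since log_5(5) = 1 and f(n) = Θ(n^1), Case 2 applies. T(n) = O(n log n).

Answer: O(n log n)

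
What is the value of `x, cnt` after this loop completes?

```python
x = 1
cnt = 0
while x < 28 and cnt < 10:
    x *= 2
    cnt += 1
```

Double until >= 28 or 10 iterations
`x, cnt` takes the values: (1, 0) → (2, 0) → (2, 1) → (4, 1) → (4, 2) → (8, 2) → (8, 3) → (16, 3) → (16, 4) → (32, 4) → (32, 5)

Answer: 32, 5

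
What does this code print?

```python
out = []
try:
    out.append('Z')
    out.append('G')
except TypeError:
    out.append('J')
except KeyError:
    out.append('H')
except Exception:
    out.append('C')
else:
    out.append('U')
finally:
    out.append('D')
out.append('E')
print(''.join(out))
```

Execution trace: 'Z' (try body) → 'G' (try body, no exception) → 'U' (else) → 'D' (finally) → 'E' (after the try/except). Output: ZGUDE

Answer: ZGUDE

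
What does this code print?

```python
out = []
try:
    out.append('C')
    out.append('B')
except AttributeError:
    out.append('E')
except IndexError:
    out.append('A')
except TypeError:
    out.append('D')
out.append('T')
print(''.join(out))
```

Execution trace: 'C' (try body) → 'B' (try body, no exception) → 'T' (after the try/except). Output: CBT

Answer: CBT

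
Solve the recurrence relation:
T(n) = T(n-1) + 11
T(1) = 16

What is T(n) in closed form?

Unrolling: T(n) = T(1) + 11·(n-1) = 16 + 11(n-1) = 11n + 5.

Answer: T(n) = 11n + 5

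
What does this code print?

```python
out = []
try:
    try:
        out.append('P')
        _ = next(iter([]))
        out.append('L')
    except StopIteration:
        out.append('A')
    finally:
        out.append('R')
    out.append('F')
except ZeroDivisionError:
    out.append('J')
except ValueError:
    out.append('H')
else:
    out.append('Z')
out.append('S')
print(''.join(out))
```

Execution trace: 'P' (inner try body) → 'A' (inner except StopIteration) → 'R' (inner finally) → 'F' (try body, no exception) → 'Z' (else) → 'S' (after the try/except). Output: PARFZS

Answer: PARFZS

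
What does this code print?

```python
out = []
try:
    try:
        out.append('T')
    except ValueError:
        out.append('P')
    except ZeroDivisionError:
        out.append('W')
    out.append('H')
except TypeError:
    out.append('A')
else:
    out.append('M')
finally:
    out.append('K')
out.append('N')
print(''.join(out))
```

Execution trace: 'T' (inner try body, no exception) → 'H' (try body, no exception) → 'M' (else) → 'K' (finally) → 'N' (after the try/except). Output: THMKN

Answer: THMKN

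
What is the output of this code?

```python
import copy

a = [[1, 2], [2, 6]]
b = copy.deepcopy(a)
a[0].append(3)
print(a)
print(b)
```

Key concept: deep copy is fully independent.
Step by step:
`a = [[1, 2], [2, 6]]` → a = [[1, 2], [2, 6]]
`b = copy.deepcopy(a)` → b = [[1, 2], [2, 6]]
`a[0].append(3)` → a = [[1, 2, 3], [2, 6]]
`print(a)` → prints [[1, 2, 3], [2, 6]]
`print(b)` → prints [[1, 2], [2, 6]]

Answer:
[[1, 2, 3], [2, 6]]
[[1, 2], [2, 6]]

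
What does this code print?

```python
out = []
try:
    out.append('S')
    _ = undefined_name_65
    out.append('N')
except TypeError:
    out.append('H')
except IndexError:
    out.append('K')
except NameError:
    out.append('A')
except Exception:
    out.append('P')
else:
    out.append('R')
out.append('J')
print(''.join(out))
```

Execution trace: 'S' (try body) → 'A' (except NameError) → 'J' (after the try/except). Output: SAJ

Answer: SAJ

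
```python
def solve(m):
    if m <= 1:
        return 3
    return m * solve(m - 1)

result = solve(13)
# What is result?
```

solve(13) = 13 * 12 * 11 * 10 * 9 * 8 * 7 * 6 * 5 * 4 * 3 * 2 * 3 = 18681062400

Answer: 18681062400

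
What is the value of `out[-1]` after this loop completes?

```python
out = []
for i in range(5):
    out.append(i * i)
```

Last element of squares 0 to 4
`out` takes the values: [] → [0] → [0, 1] → [0, 1, 4] → [0, 1, 4, 9] → [0, 1, 4, 9, 16]
So `out[-1]` = 16

Answer: 16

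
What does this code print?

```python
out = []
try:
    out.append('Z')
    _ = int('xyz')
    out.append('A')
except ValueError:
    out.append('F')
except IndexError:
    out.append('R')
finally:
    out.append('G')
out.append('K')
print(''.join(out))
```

Execution trace: 'Z' (try body) → 'F' (except ValueError) → 'G' (finally) → 'K' (after the try/except). Output: ZFGK

Answer: ZFGK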